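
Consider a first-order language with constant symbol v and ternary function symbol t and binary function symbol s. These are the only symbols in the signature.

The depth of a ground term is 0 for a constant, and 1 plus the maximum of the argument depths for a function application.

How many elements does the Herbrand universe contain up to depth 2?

If N_k denotes the number of depth-≤k ground terms, the 1 constant gives N_0 = 1, and each function symbol of arity r contributes N_{k-1}^r new terms at level k: N_k = 1 + N_{k-1}^3 + N_{k-1}^2.
N_0 = 1
N_1 = 1 + 1^3 + 1^2 = 3
N_2 = 1 + 3^3 + 3^2 = 37

37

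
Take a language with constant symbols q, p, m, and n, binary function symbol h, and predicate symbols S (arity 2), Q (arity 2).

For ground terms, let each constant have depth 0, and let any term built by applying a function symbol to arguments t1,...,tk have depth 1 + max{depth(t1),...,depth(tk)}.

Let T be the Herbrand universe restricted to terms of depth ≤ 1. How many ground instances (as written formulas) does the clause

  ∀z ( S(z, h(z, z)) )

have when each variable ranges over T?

Ground terms of depth ≤ 1:
  Let N_k = |{terms of depth ≤ k}|. Then N_0 = 4 and N_k = 4 + N_{k-1}^2 for k ≥ 1 (one summand per function symbol, arity giving the exponent).
  N_0 = 4
  N_1 = 4 + 4^2 = 20
So there are 20 ground terms available for substitution.
The clause has 1 distinct variable (z), which appears in the body. In the free term algebra distinct substitutions yield syntactically distinct ground instances.
Number of ground instances = 20.

20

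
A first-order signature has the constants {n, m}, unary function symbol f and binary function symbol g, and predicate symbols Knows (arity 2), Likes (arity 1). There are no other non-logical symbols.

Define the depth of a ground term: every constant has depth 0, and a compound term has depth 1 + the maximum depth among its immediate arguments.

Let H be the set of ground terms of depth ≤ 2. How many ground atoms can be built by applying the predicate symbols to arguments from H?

5550

First count ground terms of depth ≤ 2.
Let N_k = |{terms of depth ≤ k}|. Then N_0 = 2 and N_k = 2 + N_{k-1} + N_{k-1}^2 for k ≥ 1 (one summand per function symbol, arity giving the exponent).
N_0 = 2
N_1 = 2 + 2 + 2^2 = 8
N_2 = 2 + 8 + 8^2 = 74
So |H| = 74.
For each predicate symbol, the number of ground atoms is |H| raised to its arity; summing:
  Knows: 74^2 = 5476;  Likes: 74
Total ground atoms: 5476 + 74 = 5550.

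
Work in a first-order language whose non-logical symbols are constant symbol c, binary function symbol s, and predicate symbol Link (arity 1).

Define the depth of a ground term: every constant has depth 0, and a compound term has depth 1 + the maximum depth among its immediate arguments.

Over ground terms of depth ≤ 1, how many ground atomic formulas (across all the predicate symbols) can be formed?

2

First count ground terms of depth ≤ 1.
Count level by level. With function symbols s/2, the terms of depth ≤ k are the 1 constant together with each function applied to depth-≤(k−1) tuples, so N_k = 1 + N_{k-1}^2.
N_0 = 1
N_1 = 1 + 1^2 = 2
Explicitly: c, s(c, c).
So |H| = 2.
A ground atom is a predicate applied to a tuple of terms from H, so the count is the sum over predicates of |H|^arity:
  Link: 2
Total ground atoms: 2.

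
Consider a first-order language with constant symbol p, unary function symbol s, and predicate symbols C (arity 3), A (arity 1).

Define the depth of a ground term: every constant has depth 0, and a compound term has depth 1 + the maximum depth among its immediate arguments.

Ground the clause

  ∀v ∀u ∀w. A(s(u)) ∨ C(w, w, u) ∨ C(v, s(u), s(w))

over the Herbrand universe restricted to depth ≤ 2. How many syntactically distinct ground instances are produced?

Ground terms of depth ≤ 2:
  Write N_k for the number of ground terms of depth ≤ k. A term of depth ≤ k is either a constant or a function symbol applied to arguments of depth ≤ k−1, so N_k = 1 + N_{k-1}.
  N_0 = 1
  N_1 = 1 + 1 = 2
  N_2 = 1 + 2 = 3
So there are 3 ground terms available for substitution.
Each of v, u, w ranges independently over the available ground terms, and distinct assignments produce distinct instances.
Number of ground instances = 3^3 = 27.

27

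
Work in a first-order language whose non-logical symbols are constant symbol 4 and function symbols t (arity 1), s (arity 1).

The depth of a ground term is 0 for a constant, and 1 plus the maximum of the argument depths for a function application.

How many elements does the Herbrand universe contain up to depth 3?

15

Let N_k count ground terms of depth at most k. Each non-constant term of depth ≤ k is some function symbol applied to depth-≤(k−1) arguments, giving N_k = 1 + N_{k-1} + N_{k-1}.
N_0 = 1
N_1 = 1 + 1 + 1 = 3
N_2 = 1 + 3 + 3 = 7
N_3 = 1 + 7 + 7 = 15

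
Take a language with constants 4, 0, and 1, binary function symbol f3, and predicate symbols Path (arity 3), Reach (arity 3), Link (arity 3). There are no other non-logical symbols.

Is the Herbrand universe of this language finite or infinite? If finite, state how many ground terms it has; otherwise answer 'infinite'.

The signature has at least one function symbol (f3, arity 2) and at least one constant (4).
Iterating f3 gives infinitely many distinct ground terms: 4, f3(4, 4), f3(f3(4, 4), f3(4, 4)), ...
So the Herbrand universe is infinite.

infinite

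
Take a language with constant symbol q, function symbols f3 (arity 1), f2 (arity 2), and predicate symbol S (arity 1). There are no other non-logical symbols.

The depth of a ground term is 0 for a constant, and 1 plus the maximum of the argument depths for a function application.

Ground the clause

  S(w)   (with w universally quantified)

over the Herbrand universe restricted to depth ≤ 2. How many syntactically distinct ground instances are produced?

13

Ground terms of depth ≤ 2:
  Write N_k for the number of ground terms of depth ≤ k. A term of depth ≤ k is either a constant or a function symbol applied to arguments of depth ≤ k−1, so N_k = 1 + N_{k-1} + N_{k-1}^2.
  N_0 = 1
  N_1 = 1 + 1 + 1^2 = 3
  N_2 = 1 + 3 + 3^2 = 13
So there are 13 ground terms available for substitution.
There is 1 variable to instantiate (w),  occurring in at least one literal, so different choices give different ground instances.
Number of ground instances = 13.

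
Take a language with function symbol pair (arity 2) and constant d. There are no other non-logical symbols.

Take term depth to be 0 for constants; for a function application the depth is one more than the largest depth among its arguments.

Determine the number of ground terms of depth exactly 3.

Let N_k count ground terms of depth at most k. Each non-constant term of depth ≤ k is some function symbol applied to depth-≤(k−1) arguments, giving N_k = 1 + N_{k-1}^2.
N_0 = 1
N_1 = 1 + 1^2 = 2
N_2 = 1 + 2^2 = 5
N_3 = 1 + 5^2 = 26
Terms of depth exactly 3: N_3 − N_2 = 26 − 5 = 21.

21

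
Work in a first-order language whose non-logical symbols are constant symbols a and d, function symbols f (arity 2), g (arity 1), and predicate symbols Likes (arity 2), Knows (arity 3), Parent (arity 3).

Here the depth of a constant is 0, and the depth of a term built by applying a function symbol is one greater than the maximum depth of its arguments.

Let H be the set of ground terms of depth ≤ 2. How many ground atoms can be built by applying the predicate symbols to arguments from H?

First count ground terms of depth ≤ 2.
Write N_k for the number of ground terms of depth ≤ k. A term of depth ≤ k is either a constant or a function symbol applied to arguments of depth ≤ k−1, so N_k = 2 + N_{k-1}^2 + N_{k-1}.
N_0 = 2
N_1 = 2 + 2^2 + 2 = 8
N_2 = 2 + 8^2 + 8 = 74
So |H| = 74.
A ground atom is a predicate applied to a tuple of terms from H, so the count is the sum over predicates of |H|^arity:
  Likes: 74^2 = 5476;  Knows: 74^3 = 405224;  Parent: 74^3 = 405224
Total ground atoms: 5476 + 405224 + 405224 = 815924.

815924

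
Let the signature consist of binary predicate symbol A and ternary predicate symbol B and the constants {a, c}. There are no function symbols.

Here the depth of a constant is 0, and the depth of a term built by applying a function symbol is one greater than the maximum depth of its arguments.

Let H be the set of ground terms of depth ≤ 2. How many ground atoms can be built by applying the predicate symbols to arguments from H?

First count ground terms of depth ≤ 2.
With no function symbols every ground term is a constant, so there are exactly 2 ground terms at every depth bound.
N_0 = 2
N_1 = 2
N_2 = 2
Explicitly: a, c.
So |H| = 2.
For each predicate symbol, the number of ground atoms is |H| raised to its arity; summing:
  A: 2^2 = 4;  B: 2^3 = 8
Total ground atoms: 4 + 8 = 12.

12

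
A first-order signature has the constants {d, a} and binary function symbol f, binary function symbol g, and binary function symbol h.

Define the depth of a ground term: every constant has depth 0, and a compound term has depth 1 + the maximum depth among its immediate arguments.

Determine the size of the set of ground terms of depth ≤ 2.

590

Write N_k for the number of ground terms of depth ≤ k. A term of depth ≤ k is either a constant or a function symbol applied to arguments of depth ≤ k−1, so N_k = 2 + N_{k-1}^2 + N_{k-1}^2 + N_{k-1}^2.
N_0 = 2
N_1 = 2 + 2^2 + 2^2 + 2^2 = 14
N_2 = 2 + 14^2 + 14^2 + 14^2 = 590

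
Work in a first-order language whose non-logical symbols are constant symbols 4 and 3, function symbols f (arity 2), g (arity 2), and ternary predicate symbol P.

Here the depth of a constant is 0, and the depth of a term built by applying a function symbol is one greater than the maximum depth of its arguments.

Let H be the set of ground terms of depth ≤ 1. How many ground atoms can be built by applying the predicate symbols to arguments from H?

1000

First count ground terms of depth ≤ 1.
Write N_k for the number of ground terms of depth ≤ k. A term of depth ≤ k is either a constant or a function symbol applied to arguments of depth ≤ k−1, so N_k = 2 + N_{k-1}^2 + N_{k-1}^2.
N_0 = 2
N_1 = 2 + 2^2 + 2^2 = 10
So |H| = 10.
A ground atom is a predicate applied to a tuple of terms from H, so the count is the sum over predicates of |H|^arity:
  P: 10^3 = 1000
Total ground atoms: 1000.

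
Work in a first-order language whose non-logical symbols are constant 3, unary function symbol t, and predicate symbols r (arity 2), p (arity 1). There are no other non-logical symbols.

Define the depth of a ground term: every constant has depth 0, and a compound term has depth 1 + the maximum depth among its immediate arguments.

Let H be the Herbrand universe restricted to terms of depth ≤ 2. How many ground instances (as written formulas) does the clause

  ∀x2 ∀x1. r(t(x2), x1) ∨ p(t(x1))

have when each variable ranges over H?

9

Ground terms of depth ≤ 2:
  Write N_k for the number of ground terms of depth ≤ k. A term of depth ≤ k is either a constant or a function symbol applied to arguments of depth ≤ k−1, so N_k = 1 + N_{k-1}.
  N_0 = 1
  N_1 = 1 + 1 = 2
  N_2 = 1 + 2 = 3
So there are 3 ground terms available for substitution.
Each of x2, x1 ranges independently over the available ground terms, and distinct assignments produce distinct instances.
Number of ground instances = 3^2 = 9.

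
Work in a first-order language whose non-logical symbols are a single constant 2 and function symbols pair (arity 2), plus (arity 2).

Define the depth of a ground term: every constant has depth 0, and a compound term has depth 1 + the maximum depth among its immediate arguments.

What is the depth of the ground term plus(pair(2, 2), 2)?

2

depth(pair(2, 2)) = 1 + max(0, 0) = 1
depth(plus(pair(2, 2), 2)) = 1 + max(1, 0) = 2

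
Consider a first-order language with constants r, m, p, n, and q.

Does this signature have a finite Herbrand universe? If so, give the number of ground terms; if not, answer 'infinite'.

5

There are no function symbols, so every ground term is one of the 5 constants.
The Herbrand universe is {r, m, p, n, q}, which is finite with 5 elements.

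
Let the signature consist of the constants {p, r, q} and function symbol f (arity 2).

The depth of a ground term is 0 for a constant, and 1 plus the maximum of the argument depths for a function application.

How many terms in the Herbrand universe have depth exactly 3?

If N_k denotes the number of depth-≤k ground terms, the 3 constants give N_0 = 3, and each function symbol of arity r contributes N_{k-1}^r new terms at level k: N_k = 3 + N_{k-1}^2.
N_0 = 3
N_1 = 3 + 3^2 = 12
N_2 = 3 + 12^2 = 147
N_3 = 3 + 147^2 = 21612
Terms of depth exactly 3: N_3 − N_2 = 21612 − 147 = 21465.

21465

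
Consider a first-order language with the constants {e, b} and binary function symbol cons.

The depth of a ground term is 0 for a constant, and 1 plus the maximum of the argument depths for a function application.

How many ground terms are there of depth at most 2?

38

Let N_k count ground terms of depth at most k. Each non-constant term of depth ≤ k is some function symbol applied to depth-≤(k−1) arguments, giving N_k = 2 + N_{k-1}^2.
N_0 = 2
N_1 = 2 + 2^2 = 6
N_2 = 2 + 6^2 = 38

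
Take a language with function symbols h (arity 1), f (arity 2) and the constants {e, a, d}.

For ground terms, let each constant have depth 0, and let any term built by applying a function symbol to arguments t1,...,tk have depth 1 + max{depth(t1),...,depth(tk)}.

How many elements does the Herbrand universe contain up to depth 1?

15

If N_k denotes the number of depth-≤k ground terms, the 3 constants give N_0 = 3, and each function symbol of arity r contributes N_{k-1}^r new terms at level k: N_k = 3 + N_{k-1} + N_{k-1}^2.
N_0 = 3
N_1 = 3 + 3 + 3^2 = 15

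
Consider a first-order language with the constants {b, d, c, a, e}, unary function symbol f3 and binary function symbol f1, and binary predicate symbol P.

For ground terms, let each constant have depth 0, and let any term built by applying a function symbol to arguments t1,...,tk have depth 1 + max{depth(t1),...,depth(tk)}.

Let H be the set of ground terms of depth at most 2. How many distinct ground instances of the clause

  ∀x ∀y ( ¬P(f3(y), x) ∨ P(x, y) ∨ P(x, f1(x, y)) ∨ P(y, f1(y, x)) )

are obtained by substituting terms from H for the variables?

1600225

Ground terms of depth ≤ 2:
  Let N_k = |{terms of depth ≤ k}|. Then N_0 = 5 and N_k = 5 + N_{k-1} + N_{k-1}^2 for k ≥ 1 (one summand per function symbol, arity giving the exponent).
  N_0 = 5
  N_1 = 5 + 5 + 5^2 = 35
  N_2 = 5 + 35 + 35^2 = 1265
So there are 1265 ground terms available for substitution.
Each of x, y ranges independently over the available ground terms, and distinct assignments produce distinct instances.
Number of ground instances = 1265^2 = 1600225.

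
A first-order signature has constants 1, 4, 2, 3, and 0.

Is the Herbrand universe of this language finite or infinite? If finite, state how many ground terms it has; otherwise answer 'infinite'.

5

There are no function symbols, so every ground term is one of the 5 constants.
The Herbrand universe is {1, 4, 2, 3, 0}, which is finite with 5 elements.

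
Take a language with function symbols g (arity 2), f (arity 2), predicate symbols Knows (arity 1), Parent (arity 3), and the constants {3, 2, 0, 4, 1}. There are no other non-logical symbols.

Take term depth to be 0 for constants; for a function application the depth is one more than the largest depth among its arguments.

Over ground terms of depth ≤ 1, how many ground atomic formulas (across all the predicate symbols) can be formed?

166430

First count ground terms of depth ≤ 1.
If N_k denotes the number of depth-≤k ground terms, the 5 constants give N_0 = 5, and each function symbol of arity r contributes N_{k-1}^r new terms at level k: N_k = 5 + N_{k-1}^2 + N_{k-1}^2.
N_0 = 5
N_1 = 5 + 5^2 + 5^2 = 55
So |H| = 55.
For each predicate symbol, the number of ground atoms is |H| raised to its arity; summing:
  Knows: 55;  Parent: 55^3 = 166375
Total ground atoms: 55 + 166375 = 166430.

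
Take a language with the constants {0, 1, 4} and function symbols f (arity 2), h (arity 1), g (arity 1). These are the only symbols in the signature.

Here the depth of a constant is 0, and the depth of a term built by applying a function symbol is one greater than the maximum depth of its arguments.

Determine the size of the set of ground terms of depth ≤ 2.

363

Let N_k = |{terms of depth ≤ k}|. Then N_0 = 3 and N_k = 3 + N_{k-1}^2 + N_{k-1} + N_{k-1} for k ≥ 1 (one summand per function symbol, arity giving the exponent).
N_0 = 3
N_1 = 3 + 3^2 + 3 + 3 = 18
N_2 = 3 + 18^2 + 18 + 18 = 363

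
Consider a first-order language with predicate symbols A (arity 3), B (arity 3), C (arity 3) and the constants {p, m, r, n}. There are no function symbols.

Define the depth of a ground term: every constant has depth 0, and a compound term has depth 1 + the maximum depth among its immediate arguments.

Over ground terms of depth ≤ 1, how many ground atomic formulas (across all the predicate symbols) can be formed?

First count ground terms of depth ≤ 1.
With no function symbols every ground term is a constant, so there are exactly 4 ground terms at every depth bound.
N_0 = 4
N_1 = 4
So |H| = 4.
Each predicate of arity r yields |H|^r ground atoms (one per choice of an r-tuple from H):
  A: 4^3 = 64;  B: 4^3 = 64;  C: 4^3 = 64
Total ground atoms: 64 + 64 + 64 = 192.

192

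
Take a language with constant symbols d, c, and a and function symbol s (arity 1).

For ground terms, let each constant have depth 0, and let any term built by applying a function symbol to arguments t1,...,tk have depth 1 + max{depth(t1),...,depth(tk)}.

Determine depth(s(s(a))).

depth(s(a)) = 1 + depth(a) = 1 + 0 = 1
depth(s(s(a))) = 1 + depth(s(a)) = 1 + 1 = 2

2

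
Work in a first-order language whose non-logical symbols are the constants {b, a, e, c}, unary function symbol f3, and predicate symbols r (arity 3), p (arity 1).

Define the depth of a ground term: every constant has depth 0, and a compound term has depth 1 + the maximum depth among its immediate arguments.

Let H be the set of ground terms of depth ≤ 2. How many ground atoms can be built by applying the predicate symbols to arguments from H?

First count ground terms of depth ≤ 2.
Write N_k for the number of ground terms of depth ≤ k. A term of depth ≤ k is either a constant or a function symbol applied to arguments of depth ≤ k−1, so N_k = 4 + N_{k-1}.
N_0 = 4
N_1 = 4 + 4 = 8
N_2 = 4 + 8 = 12
Explicitly: b, a, e, c, f3(b), f3(a), f3(e), f3(c), f3(f3(b)), f3(f3(a)), f3(f3(e)), f3(f3(c)).
So |H| = 12.
For each predicate symbol, the number of ground atoms is |H| raised to its arity; summing:
  r: 12^3 = 1728;  p: 12
Total ground atoms: 1728 + 12 = 1740.

1740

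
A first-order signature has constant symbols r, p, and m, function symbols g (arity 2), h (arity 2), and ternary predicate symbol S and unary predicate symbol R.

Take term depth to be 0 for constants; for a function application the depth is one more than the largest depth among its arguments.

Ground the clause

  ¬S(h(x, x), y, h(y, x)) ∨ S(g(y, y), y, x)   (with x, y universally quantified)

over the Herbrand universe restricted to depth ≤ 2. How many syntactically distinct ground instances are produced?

Ground terms of depth ≤ 2:
  If N_k denotes the number of depth-≤k ground terms, the 3 constants give N_0 = 3, and each function symbol of arity r contributes N_{k-1}^r new terms at level k: N_k = 3 + N_{k-1}^2 + N_{k-1}^2.
  N_0 = 3
  N_1 = 3 + 3^2 + 3^2 = 21
  N_2 = 3 + 21^2 + 21^2 = 885
So there are 885 ground terms available for substitution.
There are 2 variables to instantiate (x, y), each occurring in at least one literal, so different choices give different ground instances.
Number of ground instances = 885^2 = 783225.

783225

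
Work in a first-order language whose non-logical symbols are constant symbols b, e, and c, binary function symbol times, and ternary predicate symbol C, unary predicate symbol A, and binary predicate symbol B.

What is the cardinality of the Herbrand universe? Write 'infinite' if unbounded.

The signature has at least one function symbol (times, arity 2) and at least one constant (b).
Iterating times gives infinitely many distinct ground terms: b, times(b, b), times(times(b, b), times(b, b)), ...
So the Herbrand universe is infinite.

infinite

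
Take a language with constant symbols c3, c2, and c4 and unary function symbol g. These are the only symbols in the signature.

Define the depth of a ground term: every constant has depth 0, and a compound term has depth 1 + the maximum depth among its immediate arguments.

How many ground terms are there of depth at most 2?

9

Write N_k for the number of ground terms of depth ≤ k. A term of depth ≤ k is either a constant or a function symbol applied to arguments of depth ≤ k−1, so N_k = 3 + N_{k-1}.
N_0 = 3
N_1 = 3 + 3 = 6
N_2 = 3 + 6 = 9
Explicitly: c3, c2, c4, g(c3), g(c2), g(c4), g(g(c3)), g(g(c2)), g(g(c4)).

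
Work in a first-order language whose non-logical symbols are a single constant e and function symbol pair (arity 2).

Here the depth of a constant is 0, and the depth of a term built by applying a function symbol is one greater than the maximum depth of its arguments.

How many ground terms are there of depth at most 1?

If N_k denotes the number of depth-≤k ground terms, the 1 constant gives N_0 = 1, and each function symbol of arity r contributes N_{k-1}^r new terms at level k: N_k = 1 + N_{k-1}^2.
N_0 = 1
N_1 = 1 + 1^2 = 2
Explicitly: e, pair(e, e).

2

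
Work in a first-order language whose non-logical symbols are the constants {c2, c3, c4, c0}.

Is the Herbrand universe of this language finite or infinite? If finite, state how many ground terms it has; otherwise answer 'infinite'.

There are no function symbols, so every ground term is one of the 4 constants.
The Herbrand universe is {c2, c3, c4, c0}, which is finite with 4 elements.

4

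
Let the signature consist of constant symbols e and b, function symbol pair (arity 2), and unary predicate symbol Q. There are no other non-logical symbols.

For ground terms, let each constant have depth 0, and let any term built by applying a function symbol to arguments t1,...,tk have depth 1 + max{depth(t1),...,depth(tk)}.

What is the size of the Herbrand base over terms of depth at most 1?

First count ground terms of depth ≤ 1.
Let N_k count ground terms of depth at most k. Each non-constant term of depth ≤ k is some function symbol applied to depth-≤(k−1) arguments, giving N_k = 2 + N_{k-1}^2.
N_0 = 2
N_1 = 2 + 2^2 = 6
Explicitly: e, b, pair(e, e), pair(e, b), pair(b, e), pair(b, b).
So |H| = 6.
Ground atoms are formed by filling each argument slot of a predicate with a term from H, so an r-ary predicate gives |H|^r atoms:
  Q: 6
Total ground atoms: 6.

6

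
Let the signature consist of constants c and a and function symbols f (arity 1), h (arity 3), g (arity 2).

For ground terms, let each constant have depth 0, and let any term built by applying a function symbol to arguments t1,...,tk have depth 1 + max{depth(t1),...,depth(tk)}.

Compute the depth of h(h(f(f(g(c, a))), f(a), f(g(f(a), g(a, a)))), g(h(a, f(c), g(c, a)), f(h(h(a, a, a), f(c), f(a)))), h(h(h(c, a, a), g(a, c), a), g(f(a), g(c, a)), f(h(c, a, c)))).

depth(g(c, a)) = 1 + max(0, 0) = 1
depth(f(g(c, a))) = 1 + depth(g(c, a)) = 1 + 1 = 2
depth(f(f(g(c, a)))) = 1 + depth(f(g(c, a))) = 1 + 2 = 3
depth(f(a)) = 1 + depth(a) = 1 + 0 = 1
depth(g(a, a)) = 1 + max(0, 0) = 1
depth(g(f(a), g(a, a))) = 1 + max(1, 1) = 2
depth(f(g(f(a), g(a, a)))) = 1 + depth(g(f(a), g(a, a))) = 1 + 2 = 3
depth(h(f(f(g(c, a))), f(a), f(g(f(a), g(a, a))))) = 1 + max(3, 1, 3) = 4
depth(f(c)) = 1 + depth(c) = 1 + 0 = 1
depth(h(a, f(c), g(c, a))) = 1 + max(0, 1, 1) = 2
depth(h(a, a, a)) = 1 + max(0, 0, 0) = 1
depth(h(h(a, a, a), f(c), f(a))) = 1 + max(1, 1, 1) = 2
depth(f(h(h(a, a, a), f(c), f(a)))) = 1 + depth(h(h(a, a, a), f(c), f(a))) = 1 + 2 = 3
depth(g(h(a, f(c), g(c, a)), f(h(h(a, a, a), f(c), f(a))))) = 1 + max(2, 3) = 4
depth(h(c, a, a)) = 1 + max(0, 0, 0) = 1
depth(g(a, c)) = 1 + max(0, 0) = 1
depth(h(h(c, a, a), g(a, c), a)) = 1 + max(1, 1, 0) = 2
depth(g(f(a), g(c, a))) = 1 + max(1, 1) = 2
depth(h(c, a, c)) = 1 + max(0, 0, 0) = 1
depth(f(h(c, a, c))) = 1 + depth(h(c, a, c)) = 1 + 1 = 2
depth(h(h(h(c, a, a), g(a, c), a), g(f(a), g(c, a)), f(h(c, a, c)))) = 1 + max(2, 2, 2) = 3
depth(h(h(f(f(g(c, a))), f(a), f(g(f(a), g(a, a)))), g(h(a, f(c), g(c, a)), f(h(h(a, a, a), f(c), f(a)))), h(h(h(c, a, a), g(a, c), a), g(f(a), g(c, a)), f(h(c, a, c))))) = 1 + max(4, 4, 3) = 5

5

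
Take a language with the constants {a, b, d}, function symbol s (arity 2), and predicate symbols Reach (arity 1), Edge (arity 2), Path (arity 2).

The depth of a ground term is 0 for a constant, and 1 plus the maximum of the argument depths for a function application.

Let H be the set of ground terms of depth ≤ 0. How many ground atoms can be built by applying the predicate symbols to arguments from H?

21

First count ground terms of depth ≤ 0.
Write N_k for the number of ground terms of depth ≤ k. A term of depth ≤ k is either a constant or a function symbol applied to arguments of depth ≤ k−1, so N_k = 3 + N_{k-1}^2.
N_0 = 3
Explicitly: a, b, d.
So |H| = 3.
A ground atom is a predicate applied to a tuple of terms from H, so the count is the sum over predicates of |H|^arity:
  Reach: 3;  Edge: 3^2 = 9;  Path: 3^2 = 9
Total ground atoms: 3 + 9 + 9 = 21.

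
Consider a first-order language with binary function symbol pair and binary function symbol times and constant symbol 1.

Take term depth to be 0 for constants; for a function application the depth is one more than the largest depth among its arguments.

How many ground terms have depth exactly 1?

2

Let N_k count ground terms of depth at most k. Each non-constant term of depth ≤ k is some function symbol applied to depth-≤(k−1) arguments, giving N_k = 1 + N_{k-1}^2 + N_{k-1}^2.
N_0 = 1
N_1 = 1 + 1^2 + 1^2 = 3
Terms of depth exactly 1: N_1 − N_0 = 3 − 1 = 2.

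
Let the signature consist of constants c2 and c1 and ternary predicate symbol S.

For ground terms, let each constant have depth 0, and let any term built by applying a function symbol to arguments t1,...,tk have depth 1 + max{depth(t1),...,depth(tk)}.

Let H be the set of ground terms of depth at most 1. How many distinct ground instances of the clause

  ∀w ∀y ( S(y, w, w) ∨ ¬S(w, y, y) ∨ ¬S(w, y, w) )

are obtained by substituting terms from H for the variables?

4

Ground terms of depth ≤ 1:
  With no function symbols every ground term is a constant, so there are exactly 2 ground terms at every depth bound.
  N_0 = 2
  N_1 = 2
So there are 2 ground terms available for substitution.
The body mentions every one of the 2 quantified variables; since ground terms form a free algebra, no two substitutions collapse to the same formula.
Number of ground instances = 2^2 = 4.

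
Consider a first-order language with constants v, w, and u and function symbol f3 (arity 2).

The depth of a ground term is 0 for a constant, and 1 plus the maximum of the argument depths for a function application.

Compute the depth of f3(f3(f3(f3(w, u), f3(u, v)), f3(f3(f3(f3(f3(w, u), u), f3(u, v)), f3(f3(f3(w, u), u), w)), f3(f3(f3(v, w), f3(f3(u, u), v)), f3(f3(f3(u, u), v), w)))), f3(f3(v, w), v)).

depth(f3(w, u)) = 1 + max(0, 0) = 1
depth(f3(u, v)) = 1 + max(0, 0) = 1
depth(f3(f3(w, u), f3(u, v))) = 1 + max(1, 1) = 2
depth(f3(f3(w, u), u)) = 1 + max(1, 0) = 2
depth(f3(f3(f3(w, u), u), f3(u, v))) = 1 + max(2, 1) = 3
depth(f3(f3(f3(w, u), u), w)) = 1 + max(2, 0) = 3
depth(f3(f3(f3(f3(w, u), u), f3(u, v)), f3(f3(f3(w, u), u), w))) = 1 + max(3, 3) = 4
depth(f3(v, w)) = 1 + max(0, 0) = 1
depth(f3(u, u)) = 1 + max(0, 0) = 1
depth(f3(f3(u, u), v)) = 1 + max(1, 0) = 2
depth(f3(f3(v, w), f3(f3(u, u), v))) = 1 + max(1, 2) = 3
depth(f3(f3(f3(u, u), v), w)) = 1 + max(2, 0) = 3
depth(f3(f3(f3(v, w), f3(f3(u, u), v)), f3(f3(f3(u, u), v), w))) = 1 + max(3, 3) = 4
depth(f3(f3(f3(f3(f3(w, u), u), f3(u, v)), f3(f3(f3(w, u), u), w)), f3(f3(f3(v, w), f3(f3(u, u), v)), f3(f3(f3(u, u), v), w)))) = 1 + max(4, 4) = 5
depth(f3(f3(f3(w, u), f3(u, v)), f3(f3(f3(f3(f3(w, u), u), f3(u, v)), f3(f3(f3(w, u), u), w)), f3(f3(f3(v, w), f3(f3(u, u), v)), f3(f3(f3(u, u), v), w))))) = 1 + max(2, 5) = 6
depth(f3(f3(v, w), v)) = 1 + max(1, 0) = 2
depth(f3(f3(f3(f3(w, u), f3(u, v)), f3(f3(f3(f3(f3(w, u), u), f3(u, v)), f3(f3(f3(w, u), u), w)), f3(f3(f3(v, w), f3(f3(u, u), v)), f3(f3(f3(u, u), v), w)))), f3(f3(v, w), v))) = 1 + max(6, 2) = 7

7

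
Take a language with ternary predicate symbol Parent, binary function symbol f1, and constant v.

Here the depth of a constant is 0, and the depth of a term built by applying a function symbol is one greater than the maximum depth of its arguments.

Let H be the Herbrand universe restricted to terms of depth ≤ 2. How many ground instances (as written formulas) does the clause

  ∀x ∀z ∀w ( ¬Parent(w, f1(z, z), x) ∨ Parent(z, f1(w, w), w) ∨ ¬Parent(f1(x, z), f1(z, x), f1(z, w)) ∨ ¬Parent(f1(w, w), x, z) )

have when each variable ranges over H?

Ground terms of depth ≤ 2:
  Let N_k = |{terms of depth ≤ k}|. Then N_0 = 1 and N_k = 1 + N_{k-1}^2 for k ≥ 1 (one summand per function symbol, arity giving the exponent).
  N_0 = 1
  N_1 = 1 + 1^2 = 2
  N_2 = 1 + 2^2 = 5
  Explicitly: v, f1(v, v), f1(v, f1(v, v)), f1(f1(v, v), v), f1(f1(v, v), f1(v, v)).
So there are 5 ground terms available for substitution.
The clause has 3 distinct variables (x, z, w), each appearing in the body. In the free term algebra distinct substitutions yield syntactically distinct ground instances.
Number of ground instances = 5^3 = 125.

125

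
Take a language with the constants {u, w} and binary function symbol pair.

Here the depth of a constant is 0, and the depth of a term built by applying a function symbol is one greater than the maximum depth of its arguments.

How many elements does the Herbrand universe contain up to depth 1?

6

Let N_k count ground terms of depth at most k. Each non-constant term of depth ≤ k is some function symbol applied to depth-≤(k−1) arguments, giving N_k = 2 + N_{k-1}^2.
N_0 = 2
N_1 = 2 + 2^2 = 6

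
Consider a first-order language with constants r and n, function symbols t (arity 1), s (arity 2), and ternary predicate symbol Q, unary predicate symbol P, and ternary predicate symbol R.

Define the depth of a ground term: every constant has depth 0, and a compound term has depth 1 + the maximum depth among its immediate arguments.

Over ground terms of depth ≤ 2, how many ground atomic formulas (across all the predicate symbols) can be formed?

First count ground terms of depth ≤ 2.
Count level by level. With function symbols t/1, s/2, the terms of depth ≤ k are the 2 constants together with each function applied to depth-≤(k−1) tuples, so N_k = 2 + N_{k-1} + N_{k-1}^2.
N_0 = 2
N_1 = 2 + 2 + 2^2 = 8
N_2 = 2 + 8 + 8^2 = 74
So |H| = 74.
Each predicate of arity r yields |H|^r ground atoms (one per choice of an r-tuple from H):
  Q: 74^3 = 405224;  P: 74;  R: 74^3 = 405224
Total ground atoms: 405224 + 74 + 405224 = 810522.

810522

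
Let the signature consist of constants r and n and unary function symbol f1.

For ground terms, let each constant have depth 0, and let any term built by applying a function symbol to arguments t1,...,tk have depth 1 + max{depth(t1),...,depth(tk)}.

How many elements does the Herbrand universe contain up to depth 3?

Count level by level. With function symbols f1/1, the terms of depth ≤ k are the 2 constants together with each function applied to depth-≤(k−1) tuples, so N_k = 2 + N_{k-1}.
N_0 = 2
N_1 = 2 + 2 = 4
N_2 = 2 + 4 = 6
N_3 = 2 + 6 = 8

8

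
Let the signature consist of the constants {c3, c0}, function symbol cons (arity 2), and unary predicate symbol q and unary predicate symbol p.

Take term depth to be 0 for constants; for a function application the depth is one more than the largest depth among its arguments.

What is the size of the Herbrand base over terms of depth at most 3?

First count ground terms of depth ≤ 3.
If N_k denotes the number of depth-≤k ground terms, the 2 constants give N_0 = 2, and each function symbol of arity r contributes N_{k-1}^r new terms at level k: N_k = 2 + N_{k-1}^2.
N_0 = 2
N_1 = 2 + 2^2 = 6
N_2 = 2 + 6^2 = 38
N_3 = 2 + 38^2 = 1446
So |H| = 1446.
For each predicate symbol, the number of ground atoms is |H| raised to its arity; summing:
  q: 1446;  p: 1446
Total ground atoms: 1446 + 1446 = 2892.

2892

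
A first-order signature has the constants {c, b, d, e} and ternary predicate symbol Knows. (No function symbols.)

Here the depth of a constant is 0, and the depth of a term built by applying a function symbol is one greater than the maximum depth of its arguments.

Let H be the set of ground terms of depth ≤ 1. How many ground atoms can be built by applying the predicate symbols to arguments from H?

64

First count ground terms of depth ≤ 1.
With no function symbols every ground term is a constant, so there are exactly 4 ground terms at every depth bound.
N_0 = 4
N_1 = 4
So |H| = 4.
Each predicate of arity r yields |H|^r ground atoms (one per choice of an r-tuple from H):
  Knows: 4^3 = 64
Total ground atoms: 64.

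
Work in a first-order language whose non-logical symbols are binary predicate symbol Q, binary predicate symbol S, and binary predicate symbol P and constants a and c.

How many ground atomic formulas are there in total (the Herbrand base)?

12

With no function symbols, the Herbrand universe is just the 2 constants.
Ground atoms per predicate: Q: 2^2 = 4, S: 2^2 = 4, P: 2^2 = 4.
Herbrand base size = 4 + 4 + 4 = 12.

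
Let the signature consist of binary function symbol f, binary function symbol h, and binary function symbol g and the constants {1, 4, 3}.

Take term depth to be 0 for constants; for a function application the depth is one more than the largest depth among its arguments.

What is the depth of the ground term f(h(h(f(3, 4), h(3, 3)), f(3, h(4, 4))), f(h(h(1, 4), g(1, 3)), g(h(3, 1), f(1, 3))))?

depth(f(3, 4)) = 1 + max(0, 0) = 1
depth(h(3, 3)) = 1 + max(0, 0) = 1
depth(h(f(3, 4), h(3, 3))) = 1 + max(1, 1) = 2
depth(h(4, 4)) = 1 + max(0, 0) = 1
depth(f(3, h(4, 4))) = 1 + max(0, 1) = 2
depth(h(h(f(3, 4), h(3, 3)), f(3, h(4, 4)))) = 1 + max(2, 2) = 3
depth(h(1, 4)) = 1 + max(0, 0) = 1
depth(g(1, 3)) = 1 + max(0, 0) = 1
depth(h(h(1, 4), g(1, 3))) = 1 + max(1, 1) = 2
depth(h(3, 1)) = 1 + max(0, 0) = 1
depth(f(1, 3)) = 1 + max(0, 0) = 1
depth(g(h(3, 1), f(1, 3))) = 1 + max(1, 1) = 2
depth(f(h(h(1, 4), g(1, 3)), g(h(3, 1), f(1, 3)))) = 1 + max(2, 2) = 3
depth(f(h(h(f(3, 4), h(3, 3)), f(3, h(4, 4))), f(h(h(1, 4), g(1, 3)), g(h(3, 1), f(1, 3))))) = 1 + max(3, 3) = 4

4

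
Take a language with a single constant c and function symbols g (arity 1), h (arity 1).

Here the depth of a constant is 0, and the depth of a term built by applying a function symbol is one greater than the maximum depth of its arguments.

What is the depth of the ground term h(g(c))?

depth(g(c)) = 1 + depth(c) = 1 + 0 = 1
depth(h(g(c))) = 1 + depth(g(c)) = 1 + 1 = 2

2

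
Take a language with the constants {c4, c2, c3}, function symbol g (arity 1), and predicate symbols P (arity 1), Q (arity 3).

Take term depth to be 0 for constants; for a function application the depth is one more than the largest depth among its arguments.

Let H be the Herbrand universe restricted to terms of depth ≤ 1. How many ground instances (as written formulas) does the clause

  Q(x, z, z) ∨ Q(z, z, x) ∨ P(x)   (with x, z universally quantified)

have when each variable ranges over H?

Ground terms of depth ≤ 1:
  Let N_k count ground terms of depth at most k. Each non-constant term of depth ≤ k is some function symbol applied to depth-≤(k−1) arguments, giving N_k = 3 + N_{k-1}.
  N_0 = 3
  N_1 = 3 + 3 = 6
  Explicitly: c4, c2, c3, g(c4), g(c2), g(c3).
So there are 6 ground terms available for substitution.
The body mentions every one of the 2 quantified variables; since ground terms form a free algebra, no two substitutions collapse to the same formula.
Number of ground instances = 6^2 = 36.

36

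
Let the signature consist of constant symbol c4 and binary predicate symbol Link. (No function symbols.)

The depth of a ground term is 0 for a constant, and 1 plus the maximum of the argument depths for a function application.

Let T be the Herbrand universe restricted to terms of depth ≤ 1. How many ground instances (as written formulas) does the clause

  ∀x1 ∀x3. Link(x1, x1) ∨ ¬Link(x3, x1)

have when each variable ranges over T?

Ground terms of depth ≤ 1:
  With no function symbols every ground term is a constant, so there is exactly 1 ground term at every depth bound.
  N_0 = 1
  N_1 = 1
  Explicitly: c4.
So there is exactly 1 ground term available for substitution.
There are 2 variables to instantiate (x1, x3), each occurring in at least one literal, so different choices give different ground instances.
Number of ground instances = 1^2 = 1.

1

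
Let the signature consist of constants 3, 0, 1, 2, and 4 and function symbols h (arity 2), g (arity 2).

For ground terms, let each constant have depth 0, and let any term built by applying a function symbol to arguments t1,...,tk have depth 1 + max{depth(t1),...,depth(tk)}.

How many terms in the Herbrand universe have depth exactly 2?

Write N_k for the number of ground terms of depth ≤ k. A term of depth ≤ k is either a constant or a function symbol applied to arguments of depth ≤ k−1, so N_k = 5 + N_{k-1}^2 + N_{k-1}^2.
N_0 = 5
N_1 = 5 + 5^2 + 5^2 = 55
N_2 = 5 + 55^2 + 55^2 = 6055
Terms of depth exactly 2: N_2 − N_1 = 6055 − 55 = 6000.

6000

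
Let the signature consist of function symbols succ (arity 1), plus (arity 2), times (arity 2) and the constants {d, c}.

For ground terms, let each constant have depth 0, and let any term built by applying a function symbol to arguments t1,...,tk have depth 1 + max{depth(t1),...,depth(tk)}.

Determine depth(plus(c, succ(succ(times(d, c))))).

4

depth(times(d, c)) = 1 + max(0, 0) = 1
depth(succ(times(d, c))) = 1 + depth(times(d, c)) = 1 + 1 = 2
depth(succ(succ(times(d, c)))) = 1 + depth(succ(times(d, c))) = 1 + 2 = 3
depth(plus(c, succ(succ(times(d, c))))) = 1 + max(0, 3) = 4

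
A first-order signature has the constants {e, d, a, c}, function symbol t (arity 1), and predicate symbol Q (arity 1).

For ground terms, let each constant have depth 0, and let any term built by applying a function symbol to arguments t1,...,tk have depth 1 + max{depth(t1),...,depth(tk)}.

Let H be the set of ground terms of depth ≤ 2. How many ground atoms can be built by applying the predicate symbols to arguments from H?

12

First count ground terms of depth ≤ 2.
Let N_k count ground terms of depth at most k. Each non-constant term of depth ≤ k is some function symbol applied to depth-≤(k−1) arguments, giving N_k = 4 + N_{k-1}.
N_0 = 4
N_1 = 4 + 4 = 8
N_2 = 4 + 8 = 12
So |H| = 12.
A ground atom is a predicate applied to a tuple of terms from H, so the count is the sum over predicates of |H|^arity:
  Q: 12
Total ground atoms: 12.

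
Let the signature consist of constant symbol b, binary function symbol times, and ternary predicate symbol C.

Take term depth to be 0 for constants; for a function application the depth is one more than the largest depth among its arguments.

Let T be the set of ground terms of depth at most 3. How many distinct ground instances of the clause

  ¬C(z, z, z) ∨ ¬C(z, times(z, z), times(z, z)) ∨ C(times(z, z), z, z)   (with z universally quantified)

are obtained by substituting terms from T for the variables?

Ground terms of depth ≤ 3:
  Let N_k = |{terms of depth ≤ k}|. Then N_0 = 1 and N_k = 1 + N_{k-1}^2 for k ≥ 1 (one summand per function symbol, arity giving the exponent).
  N_0 = 1
  N_1 = 1 + 1^2 = 2
  N_2 = 1 + 2^2 = 5
  N_3 = 1 + 5^2 = 26
So there are 26 ground terms available for substitution.
The clause has 1 distinct variable (z), which appears in the body. In the free term algebra distinct substitutions yield syntactically distinct ground instances.
Number of ground instances = 26.

26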